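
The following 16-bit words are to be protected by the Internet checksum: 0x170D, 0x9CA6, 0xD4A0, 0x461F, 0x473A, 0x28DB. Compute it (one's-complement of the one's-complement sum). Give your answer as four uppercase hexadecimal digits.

C176

One's-complement addition (fold any carry out of bit 15 back into bit 0):
  0x170D + 0x9CA6 = 0x0B3B3
  0xB3B3 + 0xD4A0 = 0x18853 → wrap carry → 0x8854
  0x8854 + 0x461F = 0x0CE73
  0xCE73 + 0x473A = 0x115AD → wrap carry → 0x15AE
  0x15AE + 0x28DB = 0x03E89
One's-complement sum = 0x3E89.
Checksum = ~0x3E89 & 0xFFFF = 0xC176.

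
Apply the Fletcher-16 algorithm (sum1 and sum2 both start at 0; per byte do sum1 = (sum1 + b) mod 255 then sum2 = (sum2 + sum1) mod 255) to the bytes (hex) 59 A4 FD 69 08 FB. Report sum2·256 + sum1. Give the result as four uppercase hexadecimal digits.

Running sums (mod 255):
  after byte 0 (59): sum1=89, sum2=89
  after byte 1 (A4): sum1=253, sum2=87
  after byte 2 (FD): sum1=251, sum2=83
  after byte 3 (69): sum1=101, sum2=184
  after byte 4 (08): sum1=109, sum2=38
  after byte 5 (FB): sum1=105, sum2=143
Checksum = sum2·256 + sum1 = 143·256 + 105 = 36713 = 0x8F69.

8F69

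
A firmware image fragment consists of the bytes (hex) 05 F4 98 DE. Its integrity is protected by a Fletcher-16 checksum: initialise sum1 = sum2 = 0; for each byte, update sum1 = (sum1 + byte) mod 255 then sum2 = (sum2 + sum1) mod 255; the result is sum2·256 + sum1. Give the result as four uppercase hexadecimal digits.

Running sums (mod 255):
  after byte 0 (05): sum1=5, sum2=5
  after byte 1 (F4): sum1=249, sum2=254
  after byte 2 (98): sum1=146, sum2=145
  after byte 3 (DE): sum1=113, sum2=3
Checksum = sum2·256 + sum1 = 3·256 + 113 = 881 = 0x0371.

0371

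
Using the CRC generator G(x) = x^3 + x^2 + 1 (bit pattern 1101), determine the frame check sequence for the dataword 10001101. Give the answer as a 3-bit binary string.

101

Append 3 zeros: 10001101000. Divide by 1101 (XOR where the leading bit is 1):
  pos 0: 1000 XOR 1101 = 0101
  pos 1: 1011 XOR 1101 = 0110
  pos 2: 1101 XOR 1101 = 0000
  pos 7: 1000 XOR 1101 = 0101
Remainder (last 3 bits) = 101. This is the CRC / FCS.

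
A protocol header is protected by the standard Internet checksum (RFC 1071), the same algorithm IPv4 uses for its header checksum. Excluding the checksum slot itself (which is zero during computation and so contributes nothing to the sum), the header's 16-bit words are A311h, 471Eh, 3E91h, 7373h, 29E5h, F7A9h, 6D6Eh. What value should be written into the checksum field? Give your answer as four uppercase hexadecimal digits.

D4CD

One's-complement addition (fold any carry out of bit 15 back into bit 0):
  0xA311 + 0x471E = 0x0EA2F
  0xEA2F + 0x3E91 = 0x128C0 → wrap carry → 0x28C1
  0x28C1 + 0x7373 = 0x09C34
  0x9C34 + 0x29E5 = 0x0C619
  0xC619 + 0xF7A9 = 0x1BDC2 → wrap carry → 0xBDC3
  0xBDC3 + 0x6D6E = 0x12B31 → wrap carry → 0x2B32
One's-complement sum = 0x2B32.
Checksum = ~0x2B32 & 0xFFFF = 0xD4CD.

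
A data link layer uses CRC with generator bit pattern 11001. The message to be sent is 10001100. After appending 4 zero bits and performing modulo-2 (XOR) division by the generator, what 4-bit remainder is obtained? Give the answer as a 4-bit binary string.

Append 4 zeros: 100011000000. Divide by 11001 (XOR where the leading bit is 1):
  pos 0: 10001 XOR 11001 = 01000
  pos 1: 10001 XOR 11001 = 01000
  pos 2: 10000 XOR 11001 = 01001
  pos 3: 10010 XOR 11001 = 01011
  pos 4: 10110 XOR 11001 = 01111
  pos 5: 11110 XOR 11001 = 00111
  pos 7: 11100 XOR 11001 = 00101
Remainder (last 4 bits) = 0101. This is the CRC / FCS.

0101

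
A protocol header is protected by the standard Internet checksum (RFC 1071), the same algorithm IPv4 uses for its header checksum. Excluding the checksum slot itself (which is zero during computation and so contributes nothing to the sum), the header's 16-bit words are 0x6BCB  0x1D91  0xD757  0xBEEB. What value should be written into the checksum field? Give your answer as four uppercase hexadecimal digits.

E05F

One's-complement addition (fold any carry out of bit 15 back into bit 0):
  0x6BCB + 0x1D91 = 0x0895C
  0x895C + 0xD757 = 0x160B3 → wrap carry → 0x60B4
  0x60B4 + 0xBEEB = 0x11F9F → wrap carry → 0x1FA0
One's-complement sum = 0x1FA0.
Checksum = ~0x1FA0 & 0xFFFF = 0xE05F.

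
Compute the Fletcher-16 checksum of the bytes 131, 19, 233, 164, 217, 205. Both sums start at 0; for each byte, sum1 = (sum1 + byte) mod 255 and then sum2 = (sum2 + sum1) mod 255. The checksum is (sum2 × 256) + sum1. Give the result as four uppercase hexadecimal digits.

8BCC

Running sums (mod 255):
  after byte 0 (131): sum1=131, sum2=131
  after byte 1 (19): sum1=150, sum2=26
  after byte 2 (233): sum1=128, sum2=154
  after byte 3 (164): sum1=37, sum2=191
  after byte 4 (217): sum1=254, sum2=190
  after byte 5 (205): sum1=204, sum2=139
Checksum = sum2·256 + sum1 = 139·256 + 204 = 35788 = 0x8BCC.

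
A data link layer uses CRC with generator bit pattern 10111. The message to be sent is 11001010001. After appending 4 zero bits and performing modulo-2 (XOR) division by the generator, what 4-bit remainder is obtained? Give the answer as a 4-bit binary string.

0111

Append 4 zeros: 110010100010000. Divide by 10111 (XOR where the leading bit is 1):
  pos 0: 11001 XOR 10111 = 01110
  pos 1: 11100 XOR 10111 = 01011
  pos 2: 10111 XOR 10111 = 00000
  pos 10: 10000 XOR 10111 = 00111
Remainder (last 4 bits) = 0111. This is the CRC / FCS.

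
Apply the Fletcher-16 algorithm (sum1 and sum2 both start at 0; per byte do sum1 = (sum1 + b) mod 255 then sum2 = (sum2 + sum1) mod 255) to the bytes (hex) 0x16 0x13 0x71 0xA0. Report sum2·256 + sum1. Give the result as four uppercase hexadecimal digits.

Running sums (mod 255):
  after byte 0 (0x16): sum1=22, sum2=22
  after byte 1 (0x13): sum1=41, sum2=63
  after byte 2 (0x71): sum1=154, sum2=217
  after byte 3 (0xA0): sum1=59, sum2=21
Checksum = sum2·256 + sum1 = 21·256 + 59 = 5435 = 0x153B.

153B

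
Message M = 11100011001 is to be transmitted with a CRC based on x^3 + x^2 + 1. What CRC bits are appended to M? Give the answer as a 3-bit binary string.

000

Append 3 zeros: 11100011001000. Divide by 1101 (XOR where the leading bit is 1):
  pos 0: 1110 XOR 1101 = 0011
  pos 2: 1100 XOR 1101 = 0001
  pos 5: 1110 XOR 1101 = 0011
  pos 7: 1101 XOR 1101 = 0000
Remainder (last 3 bits) = 000. This is the CRC / FCS.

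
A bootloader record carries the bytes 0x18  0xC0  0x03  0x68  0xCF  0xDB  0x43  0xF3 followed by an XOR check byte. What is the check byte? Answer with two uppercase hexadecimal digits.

17

XOR the bytes together:
  start with 0x18
  0x18 ⊕ 0xC0 = 0xD8
  0xD8 ⊕ 0x03 = 0xDB
  0xDB ⊕ 0x68 = 0xB3
  0xB3 ⊕ 0xCF = 0x7C
  0x7C ⊕ 0xDB = 0xA7
  0xA7 ⊕ 0x43 = 0xE4
  0xE4 ⊕ 0xF3 = 0x17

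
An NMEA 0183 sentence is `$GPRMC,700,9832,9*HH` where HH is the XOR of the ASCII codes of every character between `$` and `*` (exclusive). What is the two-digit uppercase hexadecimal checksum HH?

69

XOR the ASCII codes of the payload characters:
  'G' = 0x47 → acc = 0x47
  'P' = 0x50 → acc = 0x17
  'R' = 0x52 → acc = 0x45
  'M' = 0x4D → acc = 0x08
  'C' = 0x43 → acc = 0x4B
  ',' = 0x2C → acc = 0x67
  '7' = 0x37 → acc = 0x50
  '0' = 0x30 → acc = 0x60
  '0' = 0x30 → acc = 0x50
  ',' = 0x2C → acc = 0x7C
  '9' = 0x39 → acc = 0x45
  '8' = 0x38 → acc = 0x7D
  '3' = 0x33 → acc = 0x4E
  '2' = 0x32 → acc = 0x7C
  ',' = 0x2C → acc = 0x50
  '9' = 0x39 → acc = 0x69
Checksum = 0x69.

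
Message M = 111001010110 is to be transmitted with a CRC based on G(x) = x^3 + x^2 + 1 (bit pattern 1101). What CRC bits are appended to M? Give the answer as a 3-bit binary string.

101

Append 3 zeros: 111001010110000. Divide by 1101 (XOR where the leading bit is 1):
  pos 0: 1110 XOR 1101 = 0011
  pos 2: 1101 XOR 1101 = 0000
  pos 7: 1011 XOR 1101 = 0110
  pos 8: 1100 XOR 1101 = 0001
  pos 11: 1000 XOR 1101 = 0101
Remainder (last 3 bits) = 101. This is the CRC / FCS.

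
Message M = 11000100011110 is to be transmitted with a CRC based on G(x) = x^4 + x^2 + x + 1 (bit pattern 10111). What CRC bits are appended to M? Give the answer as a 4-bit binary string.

0100

Append 4 zeros: 110001000111100000. Divide by 10111 (XOR where the leading bit is 1):
  pos 0: 11000 XOR 10111 = 01111
  pos 1: 11111 XOR 10111 = 01000
  pos 2: 10000 XOR 10111 = 00111
  pos 4: 11100 XOR 10111 = 01011
  pos 5: 10111 XOR 10111 = 00000
  pos 10: 11100 XOR 10111 = 01011
  pos 11: 10110 XOR 10111 = 00001
Remainder (last 4 bits) = 0100. This is the CRC / FCS.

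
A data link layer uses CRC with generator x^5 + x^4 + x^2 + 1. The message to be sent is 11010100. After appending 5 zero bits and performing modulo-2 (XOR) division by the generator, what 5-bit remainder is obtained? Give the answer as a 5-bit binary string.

00000

Append 5 zeros: 1101010000000. Divide by 110101 (XOR where the leading bit is 1):
  pos 0: 110101 XOR 110101 = 000000
Remainder (last 5 bits) = 00000. This is the CRC / FCS.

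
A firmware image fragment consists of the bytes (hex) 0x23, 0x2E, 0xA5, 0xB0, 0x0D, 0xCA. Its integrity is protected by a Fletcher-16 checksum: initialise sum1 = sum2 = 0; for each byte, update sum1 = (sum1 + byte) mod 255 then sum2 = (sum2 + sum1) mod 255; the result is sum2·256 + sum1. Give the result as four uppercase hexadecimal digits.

477F

Running sums (mod 255):
  after byte 0 (0x23): sum1=35, sum2=35
  after byte 1 (0x2E): sum1=81, sum2=116
  after byte 2 (0xA5): sum1=246, sum2=107
  after byte 3 (0xB0): sum1=167, sum2=19
  after byte 4 (0x0D): sum1=180, sum2=199
  after byte 5 (0xCA): sum1=127, sum2=71
Checksum = sum2·256 + sum1 = 71·256 + 127 = 18303 = 0x477F.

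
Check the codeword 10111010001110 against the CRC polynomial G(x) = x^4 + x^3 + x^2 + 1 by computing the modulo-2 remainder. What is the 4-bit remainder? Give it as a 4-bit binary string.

0000

Modulo-2 division of 10111010001110 by 11101:
  pos 0: 10111 XOR 11101 = 01010
  pos 1: 10100 XOR 11101 = 01001
  pos 2: 10011 XOR 11101 = 01110
  pos 3: 11100 XOR 11101 = 00001
  pos 7: 10011 XOR 11101 = 01110
  pos 8: 11101 XOR 11101 = 00000
Remainder = 0000 (zero — the frame passes the CRC check).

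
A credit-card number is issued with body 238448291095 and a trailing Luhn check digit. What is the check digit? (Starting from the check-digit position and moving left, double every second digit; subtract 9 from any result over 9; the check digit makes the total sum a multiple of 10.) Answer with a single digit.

Partial digits right→left: 5 9 0 1 9 2 8 4 4 8 3 2
Double every second digit counting from the check-digit position (so the 1st, 3rd, 5th, ... of the partial from the right).
  doubled (with −9 where >9): 1 0 9 7 8 6 → sum 31
  kept as-is: 9 1 2 4 8 2 → sum 26
Total = 31 + 26 = 57.
Check digit = (10 − (57 mod 10)) mod 10 = 3.

3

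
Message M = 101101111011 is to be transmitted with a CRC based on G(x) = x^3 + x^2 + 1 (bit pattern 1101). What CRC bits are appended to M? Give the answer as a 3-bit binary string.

110

Append 3 zeros: 101101111011000. Divide by 1101 (XOR where the leading bit is 1):
  pos 0: 1011 XOR 1101 = 0110
  pos 1: 1100 XOR 1101 = 0001
  pos 4: 1111 XOR 1101 = 0010
  pos 6: 1010 XOR 1101 = 0111
  pos 7: 1111 XOR 1101 = 0010
  pos 9: 1010 XOR 1101 = 0111
  pos 10: 1110 XOR 1101 = 0011
Remainder (last 3 bits) = 110. This is the CRC / FCS.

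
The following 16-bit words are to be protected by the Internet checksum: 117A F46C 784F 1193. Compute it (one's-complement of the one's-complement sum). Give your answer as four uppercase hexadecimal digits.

One's-complement addition (fold any carry out of bit 15 back into bit 0):
  0x117A + 0xF46C = 0x105E6 → wrap carry → 0x05E7
  0x05E7 + 0x784F = 0x07E36
  0x7E36 + 0x1193 = 0x08FC9
One's-complement sum = 0x8FC9.
Checksum = ~0x8FC9 & 0xFFFF = 0x7036.

7036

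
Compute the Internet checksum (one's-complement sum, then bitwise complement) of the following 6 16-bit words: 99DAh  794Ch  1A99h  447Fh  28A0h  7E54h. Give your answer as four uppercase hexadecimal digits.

One's-complement addition (fold any carry out of bit 15 back into bit 0):
  0x99DA + 0x794C = 0x11326 → wrap carry → 0x1327
  0x1327 + 0x1A99 = 0x02DC0
  0x2DC0 + 0x447F = 0x0723F
  0x723F + 0x28A0 = 0x09ADF
  0x9ADF + 0x7E54 = 0x11933 → wrap carry → 0x1934
One's-complement sum = 0x1934.
Checksum = ~0x1934 & 0xFFFF = 0xE6CB.

E6CB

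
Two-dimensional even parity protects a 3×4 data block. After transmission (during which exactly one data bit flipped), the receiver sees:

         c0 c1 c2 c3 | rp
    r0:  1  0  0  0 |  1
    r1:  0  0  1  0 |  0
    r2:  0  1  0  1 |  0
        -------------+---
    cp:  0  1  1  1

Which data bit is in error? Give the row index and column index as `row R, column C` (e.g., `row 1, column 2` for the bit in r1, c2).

Recompute each row's even parity and compare to rp:
  r0: data parity 1, sent rp 1 → ok
  r1: data parity 1, sent rp 0 → mismatch
  r2: data parity 0, sent rp 0 → ok
Recompute each column's even parity and compare to cp:
  c0: data parity 1, sent cp 0 → mismatch
  c1: data parity 1, sent cp 1 → ok
  c2: data parity 1, sent cp 1 → ok
  c3: data parity 1, sent cp 1 → ok
Exactly one row (r1) and one column (c0) fail → the flipped bit is at their intersection.

row 1, column 0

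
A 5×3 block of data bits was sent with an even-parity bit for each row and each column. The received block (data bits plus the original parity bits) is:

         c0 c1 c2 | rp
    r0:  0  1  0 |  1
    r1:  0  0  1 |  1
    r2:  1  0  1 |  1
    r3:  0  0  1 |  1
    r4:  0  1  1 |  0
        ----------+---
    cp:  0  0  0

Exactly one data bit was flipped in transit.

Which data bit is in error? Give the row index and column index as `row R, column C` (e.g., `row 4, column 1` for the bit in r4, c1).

row 2, column 0

Recompute each row's even parity and compare to rp:
  r0: data parity 1, sent rp 1 → ok
  r1: data parity 1, sent rp 1 → ok
  r2: data parity 0, sent rp 1 → mismatch
  r3: data parity 1, sent rp 1 → ok
  r4: data parity 0, sent rp 0 → ok
Recompute each column's even parity and compare to cp:
  c0: data parity 1, sent cp 0 → mismatch
  c1: data parity 0, sent cp 0 → ok
  c2: data parity 0, sent cp 0 → ok
Exactly one row (r2) and one column (c0) fail → the flipped bit is at their intersection.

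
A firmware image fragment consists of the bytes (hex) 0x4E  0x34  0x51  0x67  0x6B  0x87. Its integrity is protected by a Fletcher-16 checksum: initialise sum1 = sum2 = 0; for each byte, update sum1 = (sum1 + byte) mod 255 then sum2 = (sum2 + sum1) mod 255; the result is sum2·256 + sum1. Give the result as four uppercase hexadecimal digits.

B42E

Running sums (mod 255):
  after byte 0 (0x4E): sum1=78, sum2=78
  after byte 1 (0x34): sum1=130, sum2=208
  after byte 2 (0x51): sum1=211, sum2=164
  after byte 3 (0x67): sum1=59, sum2=223
  after byte 4 (0x6B): sum1=166, sum2=134
  after byte 5 (0x87): sum1=46, sum2=180
Checksum = sum2·256 + sum1 = 180·256 + 46 = 46126 = 0xB42E.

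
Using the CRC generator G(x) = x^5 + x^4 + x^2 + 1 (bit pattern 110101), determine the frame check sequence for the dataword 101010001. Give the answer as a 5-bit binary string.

Append 5 zeros: 10101000100000. Divide by 110101 (XOR where the leading bit is 1):
  pos 0: 101010 XOR 110101 = 011111
  pos 1: 111110 XOR 110101 = 001011
  pos 3: 101101 XOR 110101 = 011000
  pos 4: 110000 XOR 110101 = 000101
  pos 7: 101000 XOR 110101 = 011101
  pos 8: 111010 XOR 110101 = 001111
Remainder (last 5 bits) = 01111. This is the CRC / FCS.

01111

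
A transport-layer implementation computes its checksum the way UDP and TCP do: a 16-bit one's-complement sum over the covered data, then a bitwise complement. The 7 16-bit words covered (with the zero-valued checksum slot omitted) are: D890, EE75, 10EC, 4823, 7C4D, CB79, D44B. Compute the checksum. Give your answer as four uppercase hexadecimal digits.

One's-complement addition (fold any carry out of bit 15 back into bit 0):
  0xD890 + 0xEE75 = 0x1C705 → wrap carry → 0xC706
  0xC706 + 0x10EC = 0x0D7F2
  0xD7F2 + 0x4823 = 0x12015 → wrap carry → 0x2016
  0x2016 + 0x7C4D = 0x09C63
  0x9C63 + 0xCB79 = 0x167DC → wrap carry → 0x67DD
  0x67DD + 0xD44B = 0x13C28 → wrap carry → 0x3C29
One's-complement sum = 0x3C29.
Checksum = ~0x3C29 & 0xFFFF = 0xC3D6.

C3D6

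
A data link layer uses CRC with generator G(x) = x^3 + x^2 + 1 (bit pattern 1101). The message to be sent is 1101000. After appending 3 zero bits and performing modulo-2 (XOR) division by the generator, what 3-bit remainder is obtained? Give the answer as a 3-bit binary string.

Append 3 zeros: 1101000000. Divide by 1101 (XOR where the leading bit is 1):
  pos 0: 1101 XOR 1101 = 0000
Remainder (last 3 bits) = 000. This is the CRC / FCS.

000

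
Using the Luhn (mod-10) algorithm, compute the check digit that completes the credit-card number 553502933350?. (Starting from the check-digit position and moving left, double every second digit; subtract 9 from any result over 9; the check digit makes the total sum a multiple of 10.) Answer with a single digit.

Partial digits right→left: 0 5 3 3 3 9 2 0 5 3 5 5
Double every second digit counting from the check-digit position (so the 1st, 3rd, 5th, ... of the partial from the right).
  doubled (with −9 where >9): 0 6 6 4 1 1 → sum 18
  kept as-is: 5 3 9 0 3 5 → sum 25
Total = 18 + 25 = 43.
Check digit = (10 − (43 mod 10)) mod 10 = 7.

7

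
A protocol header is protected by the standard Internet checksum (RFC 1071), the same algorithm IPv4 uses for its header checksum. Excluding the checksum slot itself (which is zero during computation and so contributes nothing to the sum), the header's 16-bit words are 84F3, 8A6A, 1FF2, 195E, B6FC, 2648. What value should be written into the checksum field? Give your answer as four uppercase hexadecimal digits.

DA0C

One's-complement addition (fold any carry out of bit 15 back into bit 0):
  0x84F3 + 0x8A6A = 0x10F5D → wrap carry → 0x0F5E
  0x0F5E + 0x1FF2 = 0x02F50
  0x2F50 + 0x195E = 0x048AE
  0x48AE + 0xB6FC = 0x0FFAA
  0xFFAA + 0x2648 = 0x125F2 → wrap carry → 0x25F3
One's-complement sum = 0x25F3.
Checksum = ~0x25F3 & 0xFFFF = 0xDA0C.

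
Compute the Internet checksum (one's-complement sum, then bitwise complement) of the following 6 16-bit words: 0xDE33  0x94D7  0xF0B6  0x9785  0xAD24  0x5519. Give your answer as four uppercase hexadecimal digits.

027A

One's-complement addition (fold any carry out of bit 15 back into bit 0):
  0xDE33 + 0x94D7 = 0x1730A → wrap carry → 0x730B
  0x730B + 0xF0B6 = 0x163C1 → wrap carry → 0x63C2
  0x63C2 + 0x9785 = 0x0FB47
  0xFB47 + 0xAD24 = 0x1A86B → wrap carry → 0xA86C
  0xA86C + 0x5519 = 0x0FD85
One's-complement sum = 0xFD85.
Checksum = ~0xFD85 & 0xFFFF = 0x027A.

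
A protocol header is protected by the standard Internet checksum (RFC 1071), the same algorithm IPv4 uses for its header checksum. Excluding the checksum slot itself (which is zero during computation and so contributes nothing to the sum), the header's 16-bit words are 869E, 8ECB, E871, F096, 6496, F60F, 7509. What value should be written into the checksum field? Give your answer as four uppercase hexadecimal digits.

One's-complement addition (fold any carry out of bit 15 back into bit 0):
  0x869E + 0x8ECB = 0x11569 → wrap carry → 0x156A
  0x156A + 0xE871 = 0x0FDDB
  0xFDDB + 0xF096 = 0x1EE71 → wrap carry → 0xEE72
  0xEE72 + 0x6496 = 0x15308 → wrap carry → 0x5309
  0x5309 + 0xF60F = 0x14918 → wrap carry → 0x4919
  0x4919 + 0x7509 = 0x0BE22
One's-complement sum = 0xBE22.
Checksum = ~0xBE22 & 0xFFFF = 0x41DD.

41DD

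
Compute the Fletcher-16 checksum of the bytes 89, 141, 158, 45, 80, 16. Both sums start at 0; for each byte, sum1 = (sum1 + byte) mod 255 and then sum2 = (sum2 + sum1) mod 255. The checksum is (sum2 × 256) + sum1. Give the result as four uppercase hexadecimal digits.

8E13

Running sums (mod 255):
  after byte 0 (89): sum1=89, sum2=89
  after byte 1 (141): sum1=230, sum2=64
  after byte 2 (158): sum1=133, sum2=197
  after byte 3 (45): sum1=178, sum2=120
  after byte 4 (80): sum1=3, sum2=123
  after byte 5 (16): sum1=19, sum2=142
Checksum = sum2·256 + sum1 = 142·256 + 19 = 36371 = 0x8E13.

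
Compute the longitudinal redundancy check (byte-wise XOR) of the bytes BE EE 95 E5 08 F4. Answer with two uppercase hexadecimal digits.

XOR the bytes together:
  start with 0xBE
  0xBE ⊕ 0xEE = 0x50
  0x50 ⊕ 0x95 = 0xC5
  0xC5 ⊕ 0xE5 = 0x20
  0x20 ⊕ 0x08 = 0x28
  0x28 ⊕ 0xF4 = 0xDC

DC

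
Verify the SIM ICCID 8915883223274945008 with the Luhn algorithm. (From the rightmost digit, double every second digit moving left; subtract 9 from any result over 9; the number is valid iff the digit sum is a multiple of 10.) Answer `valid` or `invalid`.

From the right, keep odd positions and double even positions (subtract 9 from any doubled value over 9):
  doubled (positions 2,4,...): 0 1 9 5 6 4 7 1 9 → sum 42
  kept (positions 1,3,...): 8 0 4 4 2 2 3 8 1 8 → sum 40
Total = 82.
82 mod 10 = 2, so the number is invalid.

invalid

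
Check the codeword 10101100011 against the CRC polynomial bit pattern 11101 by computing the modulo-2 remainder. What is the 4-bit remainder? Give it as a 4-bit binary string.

Modulo-2 division of 10101100011 by 11101:
  pos 0: 10101 XOR 11101 = 01000
  pos 1: 10001 XOR 11101 = 01100
  pos 2: 11000 XOR 11101 = 00101
  pos 4: 10100 XOR 11101 = 01001
  pos 5: 10011 XOR 11101 = 01110
  pos 6: 11101 XOR 11101 = 00000
Remainder = 0000 (zero — the frame passes the CRC check).

0000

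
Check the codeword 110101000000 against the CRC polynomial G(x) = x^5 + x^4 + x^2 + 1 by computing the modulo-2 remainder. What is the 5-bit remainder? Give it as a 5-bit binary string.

Modulo-2 division of 110101000000 by 110101:
  pos 0: 110101 XOR 110101 = 000000
Remainder = 00000 (zero — the frame passes the CRC check).

00000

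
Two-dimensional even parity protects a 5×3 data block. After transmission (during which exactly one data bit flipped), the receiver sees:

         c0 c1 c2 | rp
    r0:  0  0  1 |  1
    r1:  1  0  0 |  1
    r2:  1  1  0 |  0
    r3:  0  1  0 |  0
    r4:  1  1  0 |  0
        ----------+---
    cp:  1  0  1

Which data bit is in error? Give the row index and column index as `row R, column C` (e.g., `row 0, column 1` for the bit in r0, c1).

Recompute each row's even parity and compare to rp:
  r0: data parity 1, sent rp 1 → ok
  r1: data parity 1, sent rp 1 → ok
  r2: data parity 0, sent rp 0 → ok
  r3: data parity 1, sent rp 0 → mismatch
  r4: data parity 0, sent rp 0 → ok
Recompute each column's even parity and compare to cp:
  c0: data parity 1, sent cp 1 → ok
  c1: data parity 1, sent cp 0 → mismatch
  c2: data parity 1, sent cp 1 → ok
Exactly one row (r3) and one column (c1) fail → the flipped bit is at their intersection.

row 3, column 1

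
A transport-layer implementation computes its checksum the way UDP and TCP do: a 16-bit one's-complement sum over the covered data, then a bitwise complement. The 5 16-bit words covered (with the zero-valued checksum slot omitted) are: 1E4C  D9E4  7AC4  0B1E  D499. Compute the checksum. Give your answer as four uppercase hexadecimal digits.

One's-complement addition (fold any carry out of bit 15 back into bit 0):
  0x1E4C + 0xD9E4 = 0x0F830
  0xF830 + 0x7AC4 = 0x172F4 → wrap carry → 0x72F5
  0x72F5 + 0x0B1E = 0x07E13
  0x7E13 + 0xD499 = 0x152AC → wrap carry → 0x52AD
One's-complement sum = 0x52AD.
Checksum = ~0x52AD & 0xFFFF = 0xAD52.

AD52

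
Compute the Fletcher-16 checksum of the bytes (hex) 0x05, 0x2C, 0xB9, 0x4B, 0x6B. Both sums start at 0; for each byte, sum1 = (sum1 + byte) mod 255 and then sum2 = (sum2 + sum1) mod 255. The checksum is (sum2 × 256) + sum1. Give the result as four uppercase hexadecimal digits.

Running sums (mod 255):
  after byte 0 (0x05): sum1=5, sum2=5
  after byte 1 (0x2C): sum1=49, sum2=54
  after byte 2 (0xB9): sum1=234, sum2=33
  after byte 3 (0x4B): sum1=54, sum2=87
  after byte 4 (0x6B): sum1=161, sum2=248
Checksum = sum2·256 + sum1 = 248·256 + 161 = 63649 = 0xF8A1.

F8A1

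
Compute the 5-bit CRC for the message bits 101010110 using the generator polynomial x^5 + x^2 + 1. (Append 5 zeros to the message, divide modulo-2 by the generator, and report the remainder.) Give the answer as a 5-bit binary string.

11111

Append 5 zeros: 10101011000000. Divide by 100101 (XOR where the leading bit is 1):
  pos 0: 101010 XOR 100101 = 001111
  pos 2: 111111 XOR 100101 = 011010
  pos 3: 110100 XOR 100101 = 010001
  pos 4: 100010 XOR 100101 = 000111
  pos 7: 111000 XOR 100101 = 011101
  pos 8: 111010 XOR 100101 = 011111
Remainder (last 5 bits) = 11111. This is the CRC / FCS.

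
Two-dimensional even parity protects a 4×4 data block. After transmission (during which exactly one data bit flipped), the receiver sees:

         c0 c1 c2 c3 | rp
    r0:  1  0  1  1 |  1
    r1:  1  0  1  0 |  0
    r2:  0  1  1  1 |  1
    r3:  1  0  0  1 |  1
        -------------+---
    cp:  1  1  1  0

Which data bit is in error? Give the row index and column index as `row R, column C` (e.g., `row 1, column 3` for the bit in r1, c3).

row 3, column 3

Recompute each row's even parity and compare to rp:
  r0: data parity 1, sent rp 1 → ok
  r1: data parity 0, sent rp 0 → ok
  r2: data parity 1, sent rp 1 → ok
  r3: data parity 0, sent rp 1 → mismatch
Recompute each column's even parity and compare to cp:
  c0: data parity 1, sent cp 1 → ok
  c1: data parity 1, sent cp 1 → ok
  c2: data parity 1, sent cp 1 → ok
  c3: data parity 1, sent cp 0 → mismatch
Exactly one row (r3) and one column (c3) fail → the flipped bit is at their intersection.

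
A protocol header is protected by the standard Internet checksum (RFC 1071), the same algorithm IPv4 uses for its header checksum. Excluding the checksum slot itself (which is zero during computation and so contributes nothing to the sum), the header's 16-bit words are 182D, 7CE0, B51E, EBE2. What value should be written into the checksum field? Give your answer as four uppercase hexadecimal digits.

C9F0

One's-complement addition (fold any carry out of bit 15 back into bit 0):
  0x182D + 0x7CE0 = 0x0950D
  0x950D + 0xB51E = 0x14A2B → wrap carry → 0x4A2C
  0x4A2C + 0xEBE2 = 0x1360E → wrap carry → 0x360F
One's-complement sum = 0x360F.
Checksum = ~0x360F & 0xFFFF = 0xC9F0.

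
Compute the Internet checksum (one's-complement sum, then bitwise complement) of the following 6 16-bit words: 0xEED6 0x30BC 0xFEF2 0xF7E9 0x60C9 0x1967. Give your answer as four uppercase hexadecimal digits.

One's-complement addition (fold any carry out of bit 15 back into bit 0):
  0xEED6 + 0x30BC = 0x11F92 → wrap carry → 0x1F93
  0x1F93 + 0xFEF2 = 0x11E85 → wrap carry → 0x1E86
  0x1E86 + 0xF7E9 = 0x1166F → wrap carry → 0x1670
  0x1670 + 0x60C9 = 0x07739
  0x7739 + 0x1967 = 0x090A0
One's-complement sum = 0x90A0.
Checksum = ~0x90A0 & 0xFFFF = 0x6F5F.

6F5F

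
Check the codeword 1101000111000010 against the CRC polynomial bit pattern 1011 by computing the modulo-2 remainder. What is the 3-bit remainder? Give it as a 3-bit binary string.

000

Modulo-2 division of 1101000111000010 by 1011:
  pos 0: 1101 XOR 1011 = 0110
  pos 1: 1100 XOR 1011 = 0111
  pos 2: 1110 XOR 1011 = 0101
  pos 3: 1010 XOR 1011 = 0001
  pos 6: 1111 XOR 1011 = 0100
  pos 7: 1000 XOR 1011 = 0011
  pos 9: 1100 XOR 1011 = 0111
  pos 10: 1110 XOR 1011 = 0101
  pos 11: 1011 XOR 1011 = 0000
Remainder = 000 (zero — the frame passes the CRC check).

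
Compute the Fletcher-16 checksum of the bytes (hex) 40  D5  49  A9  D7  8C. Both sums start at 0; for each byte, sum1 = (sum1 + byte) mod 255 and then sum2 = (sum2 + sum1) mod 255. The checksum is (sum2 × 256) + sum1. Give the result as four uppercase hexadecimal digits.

Running sums (mod 255):
  after byte 0 (40): sum1=64, sum2=64
  after byte 1 (D5): sum1=22, sum2=86
  after byte 2 (49): sum1=95, sum2=181
  after byte 3 (A9): sum1=9, sum2=190
  after byte 4 (D7): sum1=224, sum2=159
  after byte 5 (8C): sum1=109, sum2=13
Checksum = sum2·256 + sum1 = 13·256 + 109 = 3437 = 0x0D6D.

0D6D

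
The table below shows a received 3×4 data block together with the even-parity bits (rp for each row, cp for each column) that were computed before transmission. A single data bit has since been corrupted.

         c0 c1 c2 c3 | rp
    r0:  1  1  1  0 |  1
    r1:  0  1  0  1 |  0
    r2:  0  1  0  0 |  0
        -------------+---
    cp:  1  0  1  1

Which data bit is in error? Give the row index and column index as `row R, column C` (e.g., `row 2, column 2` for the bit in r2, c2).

Recompute each row's even parity and compare to rp:
  r0: data parity 1, sent rp 1 → ok
  r1: data parity 0, sent rp 0 → ok
  r2: data parity 1, sent rp 0 → mismatch
Recompute each column's even parity and compare to cp:
  c0: data parity 1, sent cp 1 → ok
  c1: data parity 1, sent cp 0 → mismatch
  c2: data parity 1, sent cp 1 → ok
  c3: data parity 1, sent cp 1 → ok
Exactly one row (r2) and one column (c1) fail → the flipped bit is at their intersection.

row 2, column 1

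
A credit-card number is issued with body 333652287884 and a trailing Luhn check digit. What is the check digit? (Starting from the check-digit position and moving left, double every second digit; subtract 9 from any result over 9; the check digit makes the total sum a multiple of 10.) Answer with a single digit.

Partial digits right→left: 4 8 8 7 8 2 2 5 6 3 3 3
Double every second digit counting from the check-digit position (so the 1st, 3rd, 5th, ... of the partial from the right).
  doubled (with −9 where >9): 8 7 7 4 3 6 → sum 35
  kept as-is: 8 7 2 5 3 3 → sum 28
Total = 35 + 28 = 63.
Check digit = (10 − (63 mod 10)) mod 10 = 7.

7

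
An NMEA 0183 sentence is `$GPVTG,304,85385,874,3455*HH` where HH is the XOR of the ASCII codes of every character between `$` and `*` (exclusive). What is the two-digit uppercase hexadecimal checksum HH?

6A

XOR the ASCII codes of the payload characters:
  'G' = 0x47 → acc = 0x47
  'P' = 0x50 → acc = 0x17
  'V' = 0x56 → acc = 0x41
  'T' = 0x54 → acc = 0x15
  'G' = 0x47 → acc = 0x52
  ',' = 0x2C → acc = 0x7E
  '3' = 0x33 → acc = 0x4D
  '0' = 0x30 → acc = 0x7D
  '4' = 0x34 → acc = 0x49
  ',' = 0x2C → acc = 0x65
  '8' = 0x38 → acc = 0x5D
  '5' = 0x35 → acc = 0x68
  '3' = 0x33 → acc = 0x5B
  '8' = 0x38 → acc = 0x63
  '5' = 0x35 → acc = 0x56
  ',' = 0x2C → acc = 0x7A
  '8' = 0x38 → acc = 0x42
  '7' = 0x37 → acc = 0x75
  '4' = 0x34 → acc = 0x41
  ',' = 0x2C → acc = 0x6D
  '3' = 0x33 → acc = 0x5E
  '4' = 0x34 → acc = 0x6A
  '5' = 0x35 → acc = 0x5F
  '5' = 0x35 → acc = 0x6A
Checksum = 0x6A.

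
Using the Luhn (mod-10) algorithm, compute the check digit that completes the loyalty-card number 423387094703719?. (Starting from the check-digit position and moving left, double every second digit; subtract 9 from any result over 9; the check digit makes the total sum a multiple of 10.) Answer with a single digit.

5

Partial digits right→left: 9 1 7 3 0 7 4 9 0 7 8 3 3 2 4
Double every second digit counting from the check-digit position (so the 1st, 3rd, 5th, ... of the partial from the right).
  doubled (with −9 where >9): 9 5 0 8 0 7 6 8 → sum 43
  kept as-is: 1 3 7 9 7 3 2 → sum 32
Total = 43 + 32 = 75.
Check digit = (10 − (75 mod 10)) mod 10 = 5.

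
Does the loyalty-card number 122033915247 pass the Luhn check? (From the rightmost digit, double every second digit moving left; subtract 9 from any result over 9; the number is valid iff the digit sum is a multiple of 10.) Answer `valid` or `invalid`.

invalid

From the right, keep odd positions and double even positions (subtract 9 from any doubled value over 9):
  doubled (positions 2,4,...): 8 1 9 6 4 2 → sum 30
  kept (positions 1,3,...): 7 2 1 3 0 2 → sum 15
Total = 45.
45 mod 10 = 5, so the number is invalid.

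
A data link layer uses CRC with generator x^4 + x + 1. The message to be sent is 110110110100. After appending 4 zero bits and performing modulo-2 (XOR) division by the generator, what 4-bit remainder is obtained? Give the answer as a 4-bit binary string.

Append 4 zeros: 1101101101000000. Divide by 10011 (XOR where the leading bit is 1):
  pos 0: 11011 XOR 10011 = 01000
  pos 1: 10000 XOR 10011 = 00011
  pos 4: 11110 XOR 10011 = 01101
  pos 5: 11011 XOR 10011 = 01000
  pos 6: 10000 XOR 10011 = 00011
  pos 9: 11000 XOR 10011 = 01011
  pos 10: 10110 XOR 10011 = 00101
Remainder (last 4 bits) = 1010. This is the CRC / FCS.

1010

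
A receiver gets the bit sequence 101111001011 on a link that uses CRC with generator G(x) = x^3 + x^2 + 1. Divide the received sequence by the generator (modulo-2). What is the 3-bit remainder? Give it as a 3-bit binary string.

Modulo-2 division of 101111001011 by 1101:
  pos 0: 1011 XOR 1101 = 0110
  pos 1: 1101 XOR 1101 = 0000
  pos 5: 1001 XOR 1101 = 0100
  pos 6: 1000 XOR 1101 = 0101
  pos 7: 1011 XOR 1101 = 0110
  pos 8: 1101 XOR 1101 = 0000
Remainder = 000 (zero — the frame passes the CRC check).

000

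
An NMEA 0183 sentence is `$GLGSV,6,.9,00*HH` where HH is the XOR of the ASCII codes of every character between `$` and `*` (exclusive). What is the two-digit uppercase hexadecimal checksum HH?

XOR the ASCII codes of the payload characters:
  'G' = 0x47 → acc = 0x47
  'L' = 0x4C → acc = 0x0B
  'G' = 0x47 → acc = 0x4C
  'S' = 0x53 → acc = 0x1F
  'V' = 0x56 → acc = 0x49
  ',' = 0x2C → acc = 0x65
  '6' = 0x36 → acc = 0x53
  ',' = 0x2C → acc = 0x7F
  '.' = 0x2E → acc = 0x51
  '9' = 0x39 → acc = 0x68
  ',' = 0x2C → acc = 0x44
  '0' = 0x30 → acc = 0x74
  '0' = 0x30 → acc = 0x44
Checksum = 0x44.

44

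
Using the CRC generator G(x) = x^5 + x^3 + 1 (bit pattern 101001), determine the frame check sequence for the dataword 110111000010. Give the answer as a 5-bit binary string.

Append 5 zeros: 11011100001000000. Divide by 101001 (XOR where the leading bit is 1):
  pos 0: 110111 XOR 101001 = 011110
  pos 1: 111100 XOR 101001 = 010101
  pos 2: 101010 XOR 101001 = 000011
  pos 6: 110010 XOR 101001 = 011011
  pos 7: 110110 XOR 101001 = 011111
  pos 8: 111110 XOR 101001 = 010111
  pos 9: 101110 XOR 101001 = 000111
Remainder (last 5 bits) = 11100. This is the CRC / FCS.

11100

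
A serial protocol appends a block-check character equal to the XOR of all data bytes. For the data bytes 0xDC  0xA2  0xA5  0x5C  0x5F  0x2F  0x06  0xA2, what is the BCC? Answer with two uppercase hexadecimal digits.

XOR the bytes together:
  start with 0xDC
  0xDC ⊕ 0xA2 = 0x7E
  0x7E ⊕ 0xA5 = 0xDB
  0xDB ⊕ 0x5C = 0x87
  0x87 ⊕ 0x5F = 0xD8
  0xD8 ⊕ 0x2F = 0xF7
  0xF7 ⊕ 0x06 = 0xF1
  0xF1 ⊕ 0xA2 = 0x53

53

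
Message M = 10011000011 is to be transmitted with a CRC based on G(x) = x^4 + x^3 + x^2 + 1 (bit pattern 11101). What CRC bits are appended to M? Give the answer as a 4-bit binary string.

1110

Append 4 zeros: 100110000110000. Divide by 11101 (XOR where the leading bit is 1):
  pos 0: 10011 XOR 11101 = 01110
  pos 1: 11100 XOR 11101 = 00001
  pos 5: 10001 XOR 11101 = 01100
  pos 6: 11001 XOR 11101 = 00100
  pos 8: 10000 XOR 11101 = 01101
  pos 9: 11010 XOR 11101 = 00111
Remainder (last 4 bits) = 1110. This is the CRC / FCS.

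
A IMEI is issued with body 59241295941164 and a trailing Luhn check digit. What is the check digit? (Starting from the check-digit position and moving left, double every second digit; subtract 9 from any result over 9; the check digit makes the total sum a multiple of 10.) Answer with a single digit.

7

Partial digits right→left: 4 6 1 1 4 9 5 9 2 1 4 2 9 5
Double every second digit counting from the check-digit position (so the 1st, 3rd, 5th, ... of the partial from the right).
  doubled (with −9 where >9): 8 2 8 1 4 8 9 → sum 40
  kept as-is: 6 1 9 9 1 2 5 → sum 33
Total = 40 + 33 = 73.
Check digit = (10 − (73 mod 10)) mod 10 = 7.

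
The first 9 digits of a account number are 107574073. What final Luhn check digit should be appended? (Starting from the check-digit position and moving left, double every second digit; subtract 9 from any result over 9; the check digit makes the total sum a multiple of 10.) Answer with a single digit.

Partial digits right→left: 3 7 0 4 7 5 7 0 1
Double every second digit counting from the check-digit position (so the 1st, 3rd, 5th, ... of the partial from the right).
  doubled (with −9 where >9): 6 0 5 5 2 → sum 18
  kept as-is: 7 4 5 0 → sum 16
Total = 18 + 16 = 34.
Check digit = (10 − (34 mod 10)) mod 10 = 6.

6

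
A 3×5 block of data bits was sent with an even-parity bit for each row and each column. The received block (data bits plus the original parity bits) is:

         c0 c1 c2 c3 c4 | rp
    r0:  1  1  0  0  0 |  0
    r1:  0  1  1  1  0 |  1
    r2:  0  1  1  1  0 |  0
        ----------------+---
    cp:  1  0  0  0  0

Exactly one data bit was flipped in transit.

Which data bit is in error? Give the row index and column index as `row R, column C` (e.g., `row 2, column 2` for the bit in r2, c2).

Recompute each row's even parity and compare to rp:
  r0: data parity 0, sent rp 0 → ok
  r1: data parity 1, sent rp 1 → ok
  r2: data parity 1, sent rp 0 → mismatch
Recompute each column's even parity and compare to cp:
  c0: data parity 1, sent cp 1 → ok
  c1: data parity 1, sent cp 0 → mismatch
  c2: data parity 0, sent cp 0 → ok
  c3: data parity 0, sent cp 0 → ok
  c4: data parity 0, sent cp 0 → ok
Exactly one row (r2) and one column (c1) fail → the flipped bit is at their intersection.

row 2, column 1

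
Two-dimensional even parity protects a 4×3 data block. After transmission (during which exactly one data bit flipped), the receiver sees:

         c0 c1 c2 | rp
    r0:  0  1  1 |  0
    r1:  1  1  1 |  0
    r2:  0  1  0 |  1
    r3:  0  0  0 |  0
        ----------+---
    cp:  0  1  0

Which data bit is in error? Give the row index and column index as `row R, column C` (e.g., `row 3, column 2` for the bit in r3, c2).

Recompute each row's even parity and compare to rp:
  r0: data parity 0, sent rp 0 → ok
  r1: data parity 1, sent rp 0 → mismatch
  r2: data parity 1, sent rp 1 → ok
  r3: data parity 0, sent rp 0 → ok
Recompute each column's even parity and compare to cp:
  c0: data parity 1, sent cp 0 → mismatch
  c1: data parity 1, sent cp 1 → ok
  c2: data parity 0, sent cp 0 → ok
Exactly one row (r1) and one column (c0) fail → the flipped bit is at their intersection.

row 1, column 0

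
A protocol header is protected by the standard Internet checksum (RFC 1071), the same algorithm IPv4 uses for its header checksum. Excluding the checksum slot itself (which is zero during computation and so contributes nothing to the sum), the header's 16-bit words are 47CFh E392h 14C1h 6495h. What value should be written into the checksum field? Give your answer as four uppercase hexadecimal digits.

One's-complement addition (fold any carry out of bit 15 back into bit 0):
  0x47CF + 0xE392 = 0x12B61 → wrap carry → 0x2B62
  0x2B62 + 0x14C1 = 0x04023
  0x4023 + 0x6495 = 0x0A4B8
One's-complement sum = 0xA4B8.
Checksum = ~0xA4B8 & 0xFFFF = 0x5B47.

5B47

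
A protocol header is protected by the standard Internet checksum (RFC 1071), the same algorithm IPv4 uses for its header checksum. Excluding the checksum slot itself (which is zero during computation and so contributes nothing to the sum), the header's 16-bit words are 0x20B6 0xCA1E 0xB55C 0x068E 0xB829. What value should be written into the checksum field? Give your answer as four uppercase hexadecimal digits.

One's-complement addition (fold any carry out of bit 15 back into bit 0):
  0x20B6 + 0xCA1E = 0x0EAD4
  0xEAD4 + 0xB55C = 0x1A030 → wrap carry → 0xA031
  0xA031 + 0x068E = 0x0A6BF
  0xA6BF + 0xB829 = 0x15EE8 → wrap carry → 0x5EE9
One's-complement sum = 0x5EE9.
Checksum = ~0x5EE9 & 0xFFFF = 0xA116.

A116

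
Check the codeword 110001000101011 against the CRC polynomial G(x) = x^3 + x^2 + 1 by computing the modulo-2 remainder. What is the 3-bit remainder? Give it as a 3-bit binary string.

Modulo-2 division of 110001000101011 by 1101:
  pos 0: 1100 XOR 1101 = 0001
  pos 3: 1010 XOR 1101 = 0111
  pos 4: 1110 XOR 1101 = 0011
  pos 6: 1101 XOR 1101 = 0000
  pos 11: 1011 XOR 1101 = 0110
Remainder = 110 (nonzero — an error is detected).

110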